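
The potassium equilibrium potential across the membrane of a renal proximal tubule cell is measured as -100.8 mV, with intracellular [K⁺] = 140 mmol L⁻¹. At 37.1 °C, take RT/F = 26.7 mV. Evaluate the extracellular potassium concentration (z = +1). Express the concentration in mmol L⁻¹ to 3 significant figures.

3.21 mmol L⁻¹

Nernst: E = (26.7/1) · ln([out]/[in]), so ln([out]/[in]) = -100.8 × 1 / 26.7 = -3.7753.
[out]/[in] = e^(-3.7753) = 0.02293.
[out] = 0.02293 × 140 = 3.21 mmol L⁻¹.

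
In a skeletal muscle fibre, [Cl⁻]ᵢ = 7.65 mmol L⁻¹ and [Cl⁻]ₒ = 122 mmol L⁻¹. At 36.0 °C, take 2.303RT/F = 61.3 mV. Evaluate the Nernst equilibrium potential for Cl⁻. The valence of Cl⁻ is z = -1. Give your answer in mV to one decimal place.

E = (61.3/z) · log₁₀([Cl⁻]_out/[Cl⁻]_in) with z = -1.
For an anion, dividing by z = -1 reverses the sign.
= (61.3/-1) · log₁₀(122/7.65) = -61.30 · log₁₀(15.95)
= -61.30 · (1.2027) = -73.73 mV

-73.7 mV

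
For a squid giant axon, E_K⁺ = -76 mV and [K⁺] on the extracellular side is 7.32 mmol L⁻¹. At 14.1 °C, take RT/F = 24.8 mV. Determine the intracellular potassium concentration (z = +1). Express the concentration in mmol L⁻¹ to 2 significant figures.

Nernst: E = (24.8/1) · ln([out]/[in]), so ln([out]/[in]) = -76.0 × 1 / 24.8 = -3.0645.
[out]/[in] = e^(-3.0645) = 0.04668.
[in] = 7.32 / 0.04668 = 156.8 mmol L⁻¹.

160 mmol L⁻¹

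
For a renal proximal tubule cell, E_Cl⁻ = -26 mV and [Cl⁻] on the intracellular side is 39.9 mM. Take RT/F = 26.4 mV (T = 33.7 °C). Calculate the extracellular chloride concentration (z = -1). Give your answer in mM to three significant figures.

107 mM

Nernst: E = (26.4/-1) · ln([out]/[in]), so ln([out]/[in]) = -26.0 × -1 / 26.4 = 0.9848.
[out]/[in] = e^(0.9848) = 2.677.
[out] = 2.677 × 39.9 = 106.8 mM.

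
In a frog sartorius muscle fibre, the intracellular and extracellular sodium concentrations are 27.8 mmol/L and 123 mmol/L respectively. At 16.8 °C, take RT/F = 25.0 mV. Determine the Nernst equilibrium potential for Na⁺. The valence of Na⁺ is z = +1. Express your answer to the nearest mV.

E = (25.0/z) · ln([Na⁺]_out/[Na⁺]_in) with z = +1.
= (25.0/1) · ln(123/27.8) = 25.00 · ln(4.424)
= 25.00 · (1.4871) = 37.18 mV

37 mV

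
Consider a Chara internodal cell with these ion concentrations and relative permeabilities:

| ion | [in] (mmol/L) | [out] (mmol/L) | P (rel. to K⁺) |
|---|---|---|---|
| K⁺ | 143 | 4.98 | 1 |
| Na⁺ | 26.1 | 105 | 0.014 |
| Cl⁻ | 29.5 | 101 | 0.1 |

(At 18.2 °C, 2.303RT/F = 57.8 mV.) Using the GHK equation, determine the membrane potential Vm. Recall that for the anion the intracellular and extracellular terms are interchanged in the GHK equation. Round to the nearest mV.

Vm = 57.8 · log₁₀[(Σ P·[cation]ₒ + Σ P·[anion]ᵢ) / (Σ P·[cation]ᵢ + Σ P·[anion]ₒ)]
Numerator = 1×4.98 + 0.014×105 + 0.1×29.5 = 9.4
Denominator = 1×143 + 0.014×26.1 + 0.1×101 = 153.5
Vm = 57.8 · log₁₀(0.061252) = 57.8 × (-1.2129) = -70.10 mV

-70 mV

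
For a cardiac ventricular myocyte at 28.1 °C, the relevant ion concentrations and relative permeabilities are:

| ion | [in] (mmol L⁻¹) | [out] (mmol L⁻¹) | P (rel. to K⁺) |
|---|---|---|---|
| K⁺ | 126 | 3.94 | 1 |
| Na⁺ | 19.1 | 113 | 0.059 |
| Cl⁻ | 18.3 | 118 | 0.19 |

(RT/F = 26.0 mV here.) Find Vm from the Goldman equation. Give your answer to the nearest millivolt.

Vm = 26.0 · ln[(Σ P·[cation]ₒ + Σ P·[anion]ᵢ) / (Σ P·[cation]ᵢ + Σ P·[anion]ₒ)]
Numerator = 1×3.94 + 0.059×113 + 0.19×18.3 = 14.08
Denominator = 1×126 + 0.059×19.1 + 0.19×118 = 149.5
Vm = 26.0 · ln(0.094178) = 26.0 × (-2.3626) = -61.43 mV

-61 mV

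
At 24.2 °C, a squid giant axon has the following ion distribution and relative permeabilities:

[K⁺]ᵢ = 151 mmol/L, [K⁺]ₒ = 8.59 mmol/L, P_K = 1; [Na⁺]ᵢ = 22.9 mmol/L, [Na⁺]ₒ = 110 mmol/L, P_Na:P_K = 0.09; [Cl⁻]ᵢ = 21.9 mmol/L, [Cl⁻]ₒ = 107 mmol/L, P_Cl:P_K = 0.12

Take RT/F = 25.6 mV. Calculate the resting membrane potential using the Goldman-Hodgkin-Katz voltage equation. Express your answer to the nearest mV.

-53 mV

Vm = 25.6 · ln[(Σ P·[cation]ₒ + Σ P·[anion]ᵢ) / (Σ P·[cation]ᵢ + Σ P·[anion]ₒ)]
Numerator = 1×8.59 + 0.09×110 + 0.12×21.9 = 21.12
Denominator = 1×151 + 0.09×22.9 + 0.12×107 = 165.9
Vm = 25.6 · ln(0.12729) = 25.6 × (-2.0613) = -52.77 mV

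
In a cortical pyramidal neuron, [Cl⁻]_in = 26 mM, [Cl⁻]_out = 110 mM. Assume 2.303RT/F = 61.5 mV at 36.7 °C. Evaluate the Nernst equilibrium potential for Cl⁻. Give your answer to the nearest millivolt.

E = (61.5/z) · log₁₀([Cl⁻]_out/[Cl⁻]_in) with z = -1.
For an anion, dividing by z = -1 reverses the sign.
= (61.5/-1) · log₁₀(110/26) = -61.50 · log₁₀(4.231)
= -61.50 · (0.6264) = -38.52 mV

-39 mV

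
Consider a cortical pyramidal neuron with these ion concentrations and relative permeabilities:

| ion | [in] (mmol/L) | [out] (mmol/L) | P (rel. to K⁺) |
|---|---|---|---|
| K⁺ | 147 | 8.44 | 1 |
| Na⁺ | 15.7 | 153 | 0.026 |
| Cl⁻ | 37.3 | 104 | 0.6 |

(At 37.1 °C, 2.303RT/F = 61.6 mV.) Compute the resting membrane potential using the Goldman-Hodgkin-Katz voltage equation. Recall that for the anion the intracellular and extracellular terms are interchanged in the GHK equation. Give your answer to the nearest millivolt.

Vm = 61.6 · log₁₀[(Σ P·[cation]ₒ + Σ P·[anion]ᵢ) / (Σ P·[cation]ᵢ + Σ P·[anion]ₒ)]
Numerator = 1×8.44 + 0.026×153 + 0.6×37.3 = 34.8
Denominator = 1×147 + 0.026×15.7 + 0.6×104 = 209.8
Vm = 61.6 · log₁₀(0.16586) = 61.6 × (-0.7803) = -48.06 mV

-48 mV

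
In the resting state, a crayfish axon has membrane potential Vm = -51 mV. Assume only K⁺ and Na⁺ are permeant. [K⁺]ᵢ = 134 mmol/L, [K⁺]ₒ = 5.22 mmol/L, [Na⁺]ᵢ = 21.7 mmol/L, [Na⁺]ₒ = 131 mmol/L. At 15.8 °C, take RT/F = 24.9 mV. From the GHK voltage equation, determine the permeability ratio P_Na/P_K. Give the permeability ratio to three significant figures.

0.0941

Let α = P_Na/P_K. GHK: Vm = 24.9·ln[(Kₒ + α·Naₒ)/(Kᵢ + α·Naᵢ)].
e^(Vm/24.9) = e^(-51.0/24.9) = 0.12897
So 0.12897·(Kᵢ + α·Naᵢ) = Kₒ + α·Naₒ → α = (0.12897·134.0 − 5.22) / (131.0 − 0.12897·21.7)
α = (17.28 − 5.22) / (131.0 − 2.799) = 12.06/128.2 = 0.09408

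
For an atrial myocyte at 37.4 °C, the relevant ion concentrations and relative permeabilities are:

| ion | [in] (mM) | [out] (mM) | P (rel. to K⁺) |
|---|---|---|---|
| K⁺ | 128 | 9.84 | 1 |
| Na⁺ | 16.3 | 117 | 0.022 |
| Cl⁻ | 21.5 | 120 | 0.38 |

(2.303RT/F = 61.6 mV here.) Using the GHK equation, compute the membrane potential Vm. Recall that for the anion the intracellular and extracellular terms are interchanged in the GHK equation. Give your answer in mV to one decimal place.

Vm = 61.6 · log₁₀[(Σ P·[cation]ₒ + Σ P·[anion]ᵢ) / (Σ P·[cation]ᵢ + Σ P·[anion]ₒ)]
Numerator = 1×9.84 + 0.022×117 + 0.38×21.5 = 20.58
Denominator = 1×128 + 0.022×16.3 + 0.38×120 = 174
Vm = 61.6 · log₁₀(0.11833) = 61.6 × (-0.9269) = -57.10 mV

-57.1 mV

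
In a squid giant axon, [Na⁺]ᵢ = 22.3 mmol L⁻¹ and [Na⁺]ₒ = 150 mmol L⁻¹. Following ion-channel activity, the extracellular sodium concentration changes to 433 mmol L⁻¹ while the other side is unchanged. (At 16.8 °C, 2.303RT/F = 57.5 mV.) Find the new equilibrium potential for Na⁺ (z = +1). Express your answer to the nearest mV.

74 mV

After the shift: [Na⁺]_out = 433, [Na⁺]_in = 22.3 mmol L⁻¹.
E_new = (57.5/1)·log₁₀(433/22.3) = 57.50 · (1.2882) = 74.07 mV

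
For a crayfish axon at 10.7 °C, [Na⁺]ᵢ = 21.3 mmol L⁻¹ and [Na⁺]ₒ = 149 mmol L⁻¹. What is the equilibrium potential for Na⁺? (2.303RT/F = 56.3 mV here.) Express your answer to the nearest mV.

E = (56.3/z) · log₁₀([Na⁺]_out/[Na⁺]_in) with z = +1.
= (56.3/1) · log₁₀(149/21.3) = 56.30 · log₁₀(6.995)
= 56.30 · (0.8448) = 47.56 mV

48 mV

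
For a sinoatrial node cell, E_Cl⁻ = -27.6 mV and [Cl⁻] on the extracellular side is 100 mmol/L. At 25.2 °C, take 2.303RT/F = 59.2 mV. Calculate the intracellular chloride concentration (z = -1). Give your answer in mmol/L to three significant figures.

Nernst: E = (59.2/-1) · log₁₀([out]/[in]), so log₁₀([out]/[in]) = -27.6 × -1 / 59.2 = 0.4662.
[out]/[in] = 10^(0.4662) = 2.926.
[in] = 100 / 2.926 = 34.18 mmol/L.

34.2 mmol/L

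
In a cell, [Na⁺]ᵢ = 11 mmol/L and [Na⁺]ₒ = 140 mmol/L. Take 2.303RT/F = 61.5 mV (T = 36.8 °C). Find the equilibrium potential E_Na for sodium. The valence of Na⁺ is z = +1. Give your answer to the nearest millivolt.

68 mV

E = (61.5/z) · log₁₀([Na⁺]_out/[Na⁺]_in) with z = +1.
= (61.5/1) · log₁₀(140/11) = 61.50 · log₁₀(12.73)
= 61.50 · (1.1047) = 67.94 mV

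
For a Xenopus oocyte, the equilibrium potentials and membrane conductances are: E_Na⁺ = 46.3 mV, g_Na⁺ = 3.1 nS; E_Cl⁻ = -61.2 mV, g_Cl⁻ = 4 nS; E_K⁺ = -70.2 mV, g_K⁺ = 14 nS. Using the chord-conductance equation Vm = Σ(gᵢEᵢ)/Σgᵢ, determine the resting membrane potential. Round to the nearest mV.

Σ gᵢEᵢ = 3.1·(46.3) + 4·(-61.2) + 14·(-70.2) = -1084.07
Σ gᵢ = 3.1 + 4 + 14 = 21.1
Vm = -1084.07 / 21.1 = -51.38 mV

-51 mV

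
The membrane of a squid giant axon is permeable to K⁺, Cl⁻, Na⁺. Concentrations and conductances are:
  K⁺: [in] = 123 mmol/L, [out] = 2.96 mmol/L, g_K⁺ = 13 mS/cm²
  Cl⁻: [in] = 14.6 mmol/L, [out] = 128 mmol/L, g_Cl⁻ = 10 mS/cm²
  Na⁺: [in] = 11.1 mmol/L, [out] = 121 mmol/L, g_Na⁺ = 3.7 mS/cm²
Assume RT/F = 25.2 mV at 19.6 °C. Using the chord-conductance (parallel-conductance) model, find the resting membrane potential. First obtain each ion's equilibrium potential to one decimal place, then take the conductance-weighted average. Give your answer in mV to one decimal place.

E_K⁺ = (25.2/1)·ln(2.96/123) = -93.9 mV
E_Cl⁻ = (25.2/-1)·ln(128/14.6) = -54.7 mV
E_Na⁺ = (25.2/1)·ln(121/11.1) = 60.2 mV
Vm = (Σ gᵢEᵢ)/(Σ gᵢ) = (13·-93.9 + 10·-54.7 + 3.7·60.2) / (13 + 10 + 3.7)
= -1544.96 / 26.7 = -57.86 mV

-57.9 mV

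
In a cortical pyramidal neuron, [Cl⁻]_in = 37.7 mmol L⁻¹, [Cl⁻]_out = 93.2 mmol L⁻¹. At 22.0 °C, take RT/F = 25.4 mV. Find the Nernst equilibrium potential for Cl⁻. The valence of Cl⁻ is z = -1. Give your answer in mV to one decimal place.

E = (25.4/z) · ln([Cl⁻]_out/[Cl⁻]_in) with z = -1.
For an anion, dividing by z = -1 reverses the sign.
= (25.4/-1) · ln(93.2/37.7) = -25.40 · ln(2.472)
= -25.40 · (0.9051) = -22.99 mV

-23.0 mV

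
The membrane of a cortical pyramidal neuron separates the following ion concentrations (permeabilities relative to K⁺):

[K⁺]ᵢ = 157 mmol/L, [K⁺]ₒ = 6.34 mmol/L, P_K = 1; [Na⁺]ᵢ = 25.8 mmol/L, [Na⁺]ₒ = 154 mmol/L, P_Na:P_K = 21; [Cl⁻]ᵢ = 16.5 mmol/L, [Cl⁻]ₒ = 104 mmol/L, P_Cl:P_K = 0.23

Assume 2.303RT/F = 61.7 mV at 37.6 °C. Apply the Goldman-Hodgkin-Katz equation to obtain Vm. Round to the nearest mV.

40 mV

Vm = 61.7 · log₁₀[(Σ P·[cation]ₒ + Σ P·[anion]ᵢ) / (Σ P·[cation]ᵢ + Σ P·[anion]ₒ)]
Numerator = 1×6.34 + 21×154 + 0.23×16.5 = 3244
Denominator = 1×157 + 21×25.8 + 0.23×104 = 722.7
Vm = 61.7 · log₁₀(4.4888) = 61.7 × (0.6521) = 40.24 mV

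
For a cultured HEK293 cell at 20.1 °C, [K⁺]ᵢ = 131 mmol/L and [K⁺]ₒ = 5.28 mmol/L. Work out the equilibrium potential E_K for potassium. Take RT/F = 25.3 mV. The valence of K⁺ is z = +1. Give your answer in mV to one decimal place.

-81.2 mV

E = (25.3/z) · ln([K⁺]_out/[K⁺]_in) with z = +1.
= (25.3/1) · ln(5.28/131) = 25.30 · ln(0.04031)
= 25.30 · (-3.2113) = -81.25 mV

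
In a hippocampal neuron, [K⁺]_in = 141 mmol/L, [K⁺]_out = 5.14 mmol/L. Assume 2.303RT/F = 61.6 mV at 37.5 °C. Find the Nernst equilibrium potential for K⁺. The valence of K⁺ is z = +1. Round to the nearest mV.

E = (61.6/z) · log₁₀([K⁺]_out/[K⁺]_in) with z = +1.
= (61.6/1) · log₁₀(5.14/141) = 61.60 · log₁₀(0.03645)
= 61.60 · (-1.4383) = -88.60 mV

-89 mV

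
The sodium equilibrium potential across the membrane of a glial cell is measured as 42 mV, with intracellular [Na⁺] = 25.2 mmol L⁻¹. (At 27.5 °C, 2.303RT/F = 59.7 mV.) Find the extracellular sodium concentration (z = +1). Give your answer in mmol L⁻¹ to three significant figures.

Nernst: E = (59.7/1) · log₁₀([out]/[in]), so log₁₀([out]/[in]) = 42.0 × 1 / 59.7 = 0.7035.
[out]/[in] = 10^(0.7035) = 5.053.
[out] = 5.053 × 25.2 = 127.3 mmol L⁻¹.

127 mmol L⁻¹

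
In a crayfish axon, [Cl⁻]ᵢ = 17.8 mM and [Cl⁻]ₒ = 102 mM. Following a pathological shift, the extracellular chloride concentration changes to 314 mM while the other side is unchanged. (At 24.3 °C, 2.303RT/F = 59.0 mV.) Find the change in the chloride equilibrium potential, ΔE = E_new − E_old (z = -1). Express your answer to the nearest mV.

-29 mV

E_old = (59.0/-1)·log₁₀(102/17.8) = -44.73 mV
E_new = (59.0/-1)·log₁₀(314/17.8) = -73.54 mV
ΔE = -73.54 − (-44.73) = -28.81 mV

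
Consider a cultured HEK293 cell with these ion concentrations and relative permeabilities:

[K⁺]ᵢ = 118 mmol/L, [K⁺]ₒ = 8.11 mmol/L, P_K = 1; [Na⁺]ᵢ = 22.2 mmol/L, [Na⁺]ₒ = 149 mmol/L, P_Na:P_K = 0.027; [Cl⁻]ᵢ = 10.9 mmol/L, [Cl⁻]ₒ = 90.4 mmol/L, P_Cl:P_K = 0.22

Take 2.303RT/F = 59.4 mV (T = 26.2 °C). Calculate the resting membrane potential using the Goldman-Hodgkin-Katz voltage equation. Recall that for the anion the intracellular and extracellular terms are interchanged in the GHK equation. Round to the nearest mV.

Vm = 59.4 · log₁₀[(Σ P·[cation]ₒ + Σ P·[anion]ᵢ) / (Σ P·[cation]ᵢ + Σ P·[anion]ₒ)]
Numerator = 1×8.11 + 0.027×149 + 0.22×10.9 = 14.53
Denominator = 1×118 + 0.027×22.2 + 0.22×90.4 = 138.5
Vm = 59.4 · log₁₀(0.10493) = 59.4 × (-0.9791) = -58.16 mV

-58 mV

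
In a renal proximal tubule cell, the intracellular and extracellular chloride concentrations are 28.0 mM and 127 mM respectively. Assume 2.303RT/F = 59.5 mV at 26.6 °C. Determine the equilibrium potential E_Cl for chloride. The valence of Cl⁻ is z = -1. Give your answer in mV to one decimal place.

-39.1 mV

E = (59.5/z) · log₁₀([Cl⁻]_out/[Cl⁻]_in) with z = -1.
For an anion, dividing by z = -1 reverses the sign.
= (59.5/-1) · log₁₀(127/28.0) = -59.50 · log₁₀(4.536)
= -59.50 · (0.6566) = -39.07 mV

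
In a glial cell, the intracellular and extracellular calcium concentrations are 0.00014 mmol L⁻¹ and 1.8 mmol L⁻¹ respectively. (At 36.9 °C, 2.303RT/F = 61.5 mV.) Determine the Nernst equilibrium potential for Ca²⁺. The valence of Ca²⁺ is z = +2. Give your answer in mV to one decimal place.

126.4 mV

E = (61.5/z) · log₁₀([Ca²⁺]_out/[Ca²⁺]_in) with z = +2.
= (61.5/2) · log₁₀(1.8/0.00014) = 30.75 · log₁₀(1.286e+04)
= 30.75 · (4.1091) = 126.36 mV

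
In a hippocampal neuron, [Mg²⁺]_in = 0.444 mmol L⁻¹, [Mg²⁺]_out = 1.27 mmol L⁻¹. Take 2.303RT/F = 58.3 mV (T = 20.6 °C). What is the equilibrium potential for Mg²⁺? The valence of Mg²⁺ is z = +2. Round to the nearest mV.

13 mV

E = (58.3/z) · log₁₀([Mg²⁺]_out/[Mg²⁺]_in) with z = +2.
= (58.3/2) · log₁₀(1.27/0.444) = 29.15 · log₁₀(2.86)
= 29.15 · (0.4564) = 13.30 mV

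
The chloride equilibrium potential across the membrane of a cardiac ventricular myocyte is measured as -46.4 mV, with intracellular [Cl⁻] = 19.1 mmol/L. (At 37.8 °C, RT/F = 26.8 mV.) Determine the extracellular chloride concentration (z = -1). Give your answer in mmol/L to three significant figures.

Nernst: E = (26.8/-1) · ln([out]/[in]), so ln([out]/[in]) = -46.4 × -1 / 26.8 = 1.7313.
[out]/[in] = e^(1.7313) = 5.648.
[out] = 5.648 × 19.1 = 107.9 mmol/L.

108 mmol/L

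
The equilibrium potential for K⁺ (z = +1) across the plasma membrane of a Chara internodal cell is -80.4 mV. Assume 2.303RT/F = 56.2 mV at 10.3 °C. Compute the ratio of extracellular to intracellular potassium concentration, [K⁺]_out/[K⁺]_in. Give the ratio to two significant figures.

0.037

log₁₀([out]/[in]) = E·z/(56.2) = -80.4 × 1 / 56.2 = -1.4306
[out]/[in] = 10^(-1.4306) = 0.0371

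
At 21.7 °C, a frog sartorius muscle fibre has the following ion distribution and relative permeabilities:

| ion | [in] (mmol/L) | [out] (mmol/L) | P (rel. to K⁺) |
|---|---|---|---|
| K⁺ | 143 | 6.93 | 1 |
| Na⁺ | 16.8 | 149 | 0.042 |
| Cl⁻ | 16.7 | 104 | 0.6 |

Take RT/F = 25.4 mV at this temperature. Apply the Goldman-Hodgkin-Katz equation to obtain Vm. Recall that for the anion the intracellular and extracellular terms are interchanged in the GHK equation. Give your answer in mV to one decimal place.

-55.5 mV

Vm = 25.4 · ln[(Σ P·[cation]ₒ + Σ P·[anion]ᵢ) / (Σ P·[cation]ᵢ + Σ P·[anion]ₒ)]
Numerator = 1×6.93 + 0.042×149 + 0.6×16.7 = 23.21
Denominator = 1×143 + 0.042×16.8 + 0.6×104 = 206.1
Vm = 25.4 · ln(0.1126) = 25.4 × (-2.1839) = -55.47 mV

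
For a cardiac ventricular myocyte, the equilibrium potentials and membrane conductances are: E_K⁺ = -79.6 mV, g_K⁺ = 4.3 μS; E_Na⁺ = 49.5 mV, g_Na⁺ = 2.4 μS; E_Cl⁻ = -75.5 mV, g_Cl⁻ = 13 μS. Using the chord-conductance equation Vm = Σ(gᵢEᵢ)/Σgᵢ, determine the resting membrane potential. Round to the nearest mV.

-61 mV

Σ gᵢEᵢ = 4.3·(-79.6) + 2.4·(49.5) + 13·(-75.5) = -1204.98
Σ gᵢ = 4.3 + 2.4 + 13 = 19.7
Vm = -1204.98 / 19.7 = -61.17 mV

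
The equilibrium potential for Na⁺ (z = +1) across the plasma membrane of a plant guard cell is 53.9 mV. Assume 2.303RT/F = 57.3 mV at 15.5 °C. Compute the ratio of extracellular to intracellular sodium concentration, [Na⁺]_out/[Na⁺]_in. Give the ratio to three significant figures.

log₁₀([out]/[in]) = E·z/(57.3) = 53.9 × 1 / 57.3 = 0.9407
[out]/[in] = 10^(0.9407) = 8.723

8.72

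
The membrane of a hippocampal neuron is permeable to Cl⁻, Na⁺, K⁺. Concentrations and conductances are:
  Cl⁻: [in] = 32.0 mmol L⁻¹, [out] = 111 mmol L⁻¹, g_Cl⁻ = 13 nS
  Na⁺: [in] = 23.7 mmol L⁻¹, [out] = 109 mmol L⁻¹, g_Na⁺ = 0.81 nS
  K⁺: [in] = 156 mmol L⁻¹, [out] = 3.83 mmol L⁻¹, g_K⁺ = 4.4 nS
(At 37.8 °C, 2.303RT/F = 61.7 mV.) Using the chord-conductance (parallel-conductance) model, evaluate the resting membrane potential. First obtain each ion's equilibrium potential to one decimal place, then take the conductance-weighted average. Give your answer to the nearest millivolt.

-46 mV

E_Cl⁻ = (61.7/-1)·log₁₀(111/32.0) = -33.3 mV
E_Na⁺ = (61.7/1)·log₁₀(109/23.7) = 40.9 mV
E_K⁺ = (61.7/1)·log₁₀(3.83/156) = -99.3 mV
Vm = (Σ gᵢEᵢ)/(Σ gᵢ) = (13·-33.3 + 0.81·40.9 + 4.4·-99.3) / (13 + 0.81 + 4.4)
= -836.69 / 18.21 = -45.95 mV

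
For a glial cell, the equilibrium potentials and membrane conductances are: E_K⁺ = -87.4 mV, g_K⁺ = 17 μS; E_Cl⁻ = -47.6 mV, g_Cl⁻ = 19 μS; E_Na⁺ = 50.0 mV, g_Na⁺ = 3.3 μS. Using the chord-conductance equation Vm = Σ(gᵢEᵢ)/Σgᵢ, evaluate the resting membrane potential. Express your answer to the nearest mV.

-57 mV

Σ gᵢEᵢ = 17·(-87.4) + 19·(-47.6) + 3.3·(50.0) = -2225.20
Σ gᵢ = 17 + 19 + 3.3 = 39.3
Vm = -2225.20 / 39.3 = -56.62 mV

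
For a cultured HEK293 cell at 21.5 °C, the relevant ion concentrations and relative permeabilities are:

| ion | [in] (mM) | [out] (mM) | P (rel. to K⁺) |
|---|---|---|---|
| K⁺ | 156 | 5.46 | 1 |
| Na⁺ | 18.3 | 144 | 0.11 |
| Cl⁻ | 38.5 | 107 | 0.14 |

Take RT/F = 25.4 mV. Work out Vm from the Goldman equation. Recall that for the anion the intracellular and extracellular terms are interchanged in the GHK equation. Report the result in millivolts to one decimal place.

-47.5 mV

Vm = 25.4 · ln[(Σ P·[cation]ₒ + Σ P·[anion]ᵢ) / (Σ P·[cation]ᵢ + Σ P·[anion]ₒ)]
Numerator = 1×5.46 + 0.11×144 + 0.14×38.5 = 26.69
Denominator = 1×156 + 0.11×18.3 + 0.14×107 = 173
Vm = 25.4 · ln(0.15428) = 25.4 × (-1.8690) = -47.47 mV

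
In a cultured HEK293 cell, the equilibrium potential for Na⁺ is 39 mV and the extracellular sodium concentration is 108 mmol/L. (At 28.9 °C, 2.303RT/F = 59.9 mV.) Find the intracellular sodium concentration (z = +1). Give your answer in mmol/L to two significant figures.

Nernst: E = (59.9/1) · log₁₀([out]/[in]), so log₁₀([out]/[in]) = 39.0 × 1 / 59.9 = 0.6511.
[out]/[in] = 10^(0.6511) = 4.478.
[in] = 108 / 4.478 = 24.12 mmol/L.

24 mmol/L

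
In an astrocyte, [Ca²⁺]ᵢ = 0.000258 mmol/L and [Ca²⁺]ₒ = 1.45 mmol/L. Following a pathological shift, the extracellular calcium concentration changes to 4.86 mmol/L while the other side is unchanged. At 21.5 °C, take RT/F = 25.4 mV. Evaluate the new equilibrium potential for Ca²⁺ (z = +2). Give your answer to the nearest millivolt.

125 mV

After the shift: [Ca²⁺]_out = 4.86, [Ca²⁺]_in = 0.000258 mmol/L.
E_new = (25.4/2)·ln(4.86/0.000258) = 12.70 · (9.8436) = 125.01 mV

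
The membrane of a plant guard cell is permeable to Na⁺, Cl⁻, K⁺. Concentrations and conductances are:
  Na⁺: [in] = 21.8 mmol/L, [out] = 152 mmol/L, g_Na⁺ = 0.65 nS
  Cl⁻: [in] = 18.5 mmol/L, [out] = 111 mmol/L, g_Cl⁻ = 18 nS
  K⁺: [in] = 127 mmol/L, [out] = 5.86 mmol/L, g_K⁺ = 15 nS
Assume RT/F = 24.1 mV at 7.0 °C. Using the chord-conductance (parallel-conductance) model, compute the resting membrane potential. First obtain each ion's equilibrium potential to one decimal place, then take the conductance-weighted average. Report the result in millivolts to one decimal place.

-55.2 mV

E_Na⁺ = (24.1/1)·ln(152/21.8) = 46.8 mV
E_Cl⁻ = (24.1/-1)·ln(111/18.5) = -43.2 mV
E_K⁺ = (24.1/1)·ln(5.86/127) = -74.1 mV
Vm = (Σ gᵢEᵢ)/(Σ gᵢ) = (0.65·46.8 + 18·-43.2 + 15·-74.1) / (0.65 + 18 + 15)
= -1858.68 / 33.65 = -55.24 mV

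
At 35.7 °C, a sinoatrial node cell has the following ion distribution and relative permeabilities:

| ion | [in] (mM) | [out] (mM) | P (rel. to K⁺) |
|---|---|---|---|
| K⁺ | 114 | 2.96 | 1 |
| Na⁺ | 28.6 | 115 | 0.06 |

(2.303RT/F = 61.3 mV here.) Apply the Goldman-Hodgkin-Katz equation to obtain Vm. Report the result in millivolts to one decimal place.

Vm = 61.3 · log₁₀[(Σ P·[cation]ₒ + Σ P·[anion]ᵢ) / (Σ P·[cation]ᵢ + Σ P·[anion]ₒ)]
Numerator = 1×2.96 + 0.06×115 = 9.86
Denominator = 1×114 + 0.06×28.6 = 115.7
Vm = 61.3 · log₁₀(0.085209) = 61.3 × (-1.0695) = -65.56 mV

-65.6 mV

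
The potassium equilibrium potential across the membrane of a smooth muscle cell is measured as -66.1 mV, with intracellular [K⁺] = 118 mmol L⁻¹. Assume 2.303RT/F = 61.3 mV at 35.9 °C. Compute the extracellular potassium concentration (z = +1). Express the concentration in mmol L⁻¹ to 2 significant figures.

9.9 mmol L⁻¹

Nernst: E = (61.3/1) · log₁₀([out]/[in]), so log₁₀([out]/[in]) = -66.1 × 1 / 61.3 = -1.0783.
[out]/[in] = 10^(-1.0783) = 0.0835.
[out] = 0.0835 × 118 = 9.853 mmol L⁻¹.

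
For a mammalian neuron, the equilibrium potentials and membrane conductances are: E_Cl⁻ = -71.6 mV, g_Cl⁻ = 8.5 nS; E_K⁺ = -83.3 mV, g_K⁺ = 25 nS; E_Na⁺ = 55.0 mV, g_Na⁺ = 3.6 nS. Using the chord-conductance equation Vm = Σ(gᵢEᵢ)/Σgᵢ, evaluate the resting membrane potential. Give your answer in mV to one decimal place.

-67.2 mV

Σ gᵢEᵢ = 8.5·(-71.6) + 25·(-83.3) + 3.6·(55.0) = -2493.10
Σ gᵢ = 8.5 + 25 + 3.6 = 37.1
Vm = -2493.10 / 37.1 = -67.20 mV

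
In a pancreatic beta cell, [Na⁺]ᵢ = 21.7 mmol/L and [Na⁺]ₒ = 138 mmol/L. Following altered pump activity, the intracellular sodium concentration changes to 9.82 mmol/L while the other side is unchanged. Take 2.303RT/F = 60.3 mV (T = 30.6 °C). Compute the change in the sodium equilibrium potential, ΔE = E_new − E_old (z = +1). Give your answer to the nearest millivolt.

E_old = (60.3/1)·log₁₀(138/21.7) = 48.45 mV
E_new = (60.3/1)·log₁₀(138/9.82) = 69.21 mV
ΔE = 69.21 − (48.45) = 20.76 mV

21 mV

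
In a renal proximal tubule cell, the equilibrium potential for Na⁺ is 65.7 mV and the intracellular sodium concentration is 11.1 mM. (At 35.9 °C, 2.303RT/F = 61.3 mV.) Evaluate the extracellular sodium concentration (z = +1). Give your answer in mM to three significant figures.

131 mM

Nernst: E = (61.3/1) · log₁₀([out]/[in]), so log₁₀([out]/[in]) = 65.7 × 1 / 61.3 = 1.0718.
[out]/[in] = 10^(1.0718) = 11.8.
[out] = 11.8 × 11.1 = 130.9 mM.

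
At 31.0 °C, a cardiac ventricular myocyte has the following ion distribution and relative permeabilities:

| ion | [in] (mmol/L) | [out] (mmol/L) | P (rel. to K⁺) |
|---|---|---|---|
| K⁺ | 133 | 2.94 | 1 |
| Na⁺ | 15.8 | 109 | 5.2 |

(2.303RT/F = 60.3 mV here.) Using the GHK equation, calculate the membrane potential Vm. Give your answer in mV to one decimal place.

Vm = 60.3 · log₁₀[(Σ P·[cation]ₒ + Σ P·[anion]ᵢ) / (Σ P·[cation]ᵢ + Σ P·[anion]ₒ)]
Numerator = 1×2.94 + 5.2×109 = 569.7
Denominator = 1×133 + 5.2×15.8 = 215.2
Vm = 60.3 · log₁₀(2.648) = 60.3 × (0.4229) = 25.50 mV

25.5 mV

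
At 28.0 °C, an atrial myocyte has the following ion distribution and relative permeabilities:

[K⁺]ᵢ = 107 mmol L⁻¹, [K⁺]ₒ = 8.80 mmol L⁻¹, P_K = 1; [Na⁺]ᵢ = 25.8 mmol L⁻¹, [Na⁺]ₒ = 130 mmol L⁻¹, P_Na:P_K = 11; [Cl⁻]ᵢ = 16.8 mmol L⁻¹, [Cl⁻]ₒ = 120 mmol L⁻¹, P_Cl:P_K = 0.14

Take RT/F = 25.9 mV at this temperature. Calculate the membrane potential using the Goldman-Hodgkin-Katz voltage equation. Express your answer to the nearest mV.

33 mV

Vm = 25.9 · ln[(Σ P·[cation]ₒ + Σ P·[anion]ᵢ) / (Σ P·[cation]ᵢ + Σ P·[anion]ₒ)]
Numerator = 1×8.80 + 11×130 + 0.14×16.8 = 1441
Denominator = 1×107 + 11×25.8 + 0.14×120 = 407.6
Vm = 25.9 · ln(3.5357) = 25.9 × (1.2629) = 32.71 mV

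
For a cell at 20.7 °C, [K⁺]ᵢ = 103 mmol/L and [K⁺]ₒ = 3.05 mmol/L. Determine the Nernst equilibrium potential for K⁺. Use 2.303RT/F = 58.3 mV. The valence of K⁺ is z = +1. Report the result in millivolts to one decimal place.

E = (58.3/z) · log₁₀([K⁺]_out/[K⁺]_in) with z = +1.
= (58.3/1) · log₁₀(3.05/103) = 58.30 · log₁₀(0.02961)
= 58.30 · (-1.5285) = -89.11 mV

-89.1 mV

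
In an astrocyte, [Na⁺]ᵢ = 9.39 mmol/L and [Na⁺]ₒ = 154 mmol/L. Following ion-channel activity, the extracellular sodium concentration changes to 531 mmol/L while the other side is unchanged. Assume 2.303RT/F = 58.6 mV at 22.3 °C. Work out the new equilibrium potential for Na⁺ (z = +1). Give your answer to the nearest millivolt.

103 mV

After the shift: [Na⁺]_out = 531, [Na⁺]_in = 9.39 mmol/L.
E_new = (58.6/1)·log₁₀(531/9.39) = 58.60 · (1.7524) = 102.69 mV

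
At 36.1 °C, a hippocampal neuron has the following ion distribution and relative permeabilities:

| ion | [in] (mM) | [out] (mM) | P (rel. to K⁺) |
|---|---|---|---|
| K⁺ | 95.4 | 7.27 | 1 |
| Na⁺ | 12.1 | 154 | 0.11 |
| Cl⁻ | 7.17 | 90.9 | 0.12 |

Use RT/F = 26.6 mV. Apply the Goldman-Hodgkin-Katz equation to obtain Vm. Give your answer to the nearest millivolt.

Vm = 26.6 · ln[(Σ P·[cation]ₒ + Σ P·[anion]ᵢ) / (Σ P·[cation]ᵢ + Σ P·[anion]ₒ)]
Numerator = 1×7.27 + 0.11×154 + 0.12×7.17 = 25.07
Denominator = 1×95.4 + 0.11×12.1 + 0.12×90.9 = 107.6
Vm = 26.6 · ln(0.23291) = 26.6 × (-1.4571) = -38.76 mV

-39 mV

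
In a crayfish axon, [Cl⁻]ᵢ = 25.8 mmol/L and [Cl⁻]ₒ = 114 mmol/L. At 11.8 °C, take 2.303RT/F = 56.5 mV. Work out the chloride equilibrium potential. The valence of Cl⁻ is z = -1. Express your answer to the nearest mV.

-36 mV

E = (56.5/z) · log₁₀([Cl⁻]_out/[Cl⁻]_in) with z = -1.
For an anion, dividing by z = -1 reverses the sign.
= (56.5/-1) · log₁₀(114/25.8) = -56.50 · log₁₀(4.419)
= -56.50 · (0.6453) = -36.46 mV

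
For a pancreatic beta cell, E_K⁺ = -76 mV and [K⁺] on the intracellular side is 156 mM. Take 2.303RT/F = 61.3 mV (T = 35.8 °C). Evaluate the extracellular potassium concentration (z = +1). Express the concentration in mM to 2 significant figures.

Nernst: E = (61.3/1) · log₁₀([out]/[in]), so log₁₀([out]/[in]) = -76.0 × 1 / 61.3 = -1.2398.
[out]/[in] = 10^(-1.2398) = 0.05757.
[out] = 0.05757 × 156 = 8.981 mM.

9.0 mM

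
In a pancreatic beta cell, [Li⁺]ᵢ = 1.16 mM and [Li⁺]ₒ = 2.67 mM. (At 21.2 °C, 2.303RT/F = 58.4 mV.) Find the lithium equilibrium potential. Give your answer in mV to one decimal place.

21.1 mV

E = (58.4/z) · log₁₀([Li⁺]_out/[Li⁺]_in) with z = +1.
= (58.4/1) · log₁₀(2.67/1.16) = 58.40 · log₁₀(2.302)
= 58.40 · (0.3621) = 21.14 mV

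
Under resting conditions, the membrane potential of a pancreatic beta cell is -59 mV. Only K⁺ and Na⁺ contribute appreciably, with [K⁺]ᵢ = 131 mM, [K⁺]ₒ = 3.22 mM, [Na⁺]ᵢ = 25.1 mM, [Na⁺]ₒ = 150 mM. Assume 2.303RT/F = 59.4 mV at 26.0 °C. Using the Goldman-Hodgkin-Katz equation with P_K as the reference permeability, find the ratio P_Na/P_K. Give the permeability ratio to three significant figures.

Let α = P_Na/P_K. GHK: Vm = 59.4·log₁₀[(Kₒ + α·Naₒ)/(Kᵢ + α·Naᵢ)].
10^(Vm/59.4) = 10^(-59.0/59.4) = 0.10156
So 0.10156·(Kᵢ + α·Naᵢ) = Kₒ + α·Naₒ → α = (0.10156·131.0 − 3.22) / (150.0 − 0.10156·25.1)
α = (13.3 − 3.22) / (150.0 − 2.549) = 10.08/147.5 = 0.06839

0.0684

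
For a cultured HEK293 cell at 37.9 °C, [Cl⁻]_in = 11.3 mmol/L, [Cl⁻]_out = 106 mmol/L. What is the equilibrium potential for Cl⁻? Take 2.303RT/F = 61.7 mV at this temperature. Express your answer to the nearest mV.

E = (61.7/z) · log₁₀([Cl⁻]_out/[Cl⁻]_in) with z = -1.
For an anion, dividing by z = -1 reverses the sign.
= (61.7/-1) · log₁₀(106/11.3) = -61.70 · log₁₀(9.381)
= -61.70 · (0.9722) = -59.99 mV

-60 mV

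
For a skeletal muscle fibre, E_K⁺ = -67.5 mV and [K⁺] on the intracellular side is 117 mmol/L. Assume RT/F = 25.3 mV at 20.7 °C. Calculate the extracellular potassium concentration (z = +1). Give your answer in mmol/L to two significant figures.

8.1 mmol/L

Nernst: E = (25.3/1) · ln([out]/[in]), so ln([out]/[in]) = -67.5 × 1 / 25.3 = -2.6680.
[out]/[in] = e^(-2.6680) = 0.06939.
[out] = 0.06939 × 117 = 8.119 mmol/L.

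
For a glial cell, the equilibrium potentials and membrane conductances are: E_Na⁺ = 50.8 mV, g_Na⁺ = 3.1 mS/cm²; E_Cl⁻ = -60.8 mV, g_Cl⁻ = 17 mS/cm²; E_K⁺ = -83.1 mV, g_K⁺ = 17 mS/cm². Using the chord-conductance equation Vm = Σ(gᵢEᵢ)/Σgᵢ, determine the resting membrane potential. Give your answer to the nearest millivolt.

-62 mV

Σ gᵢEᵢ = 3.1·(50.8) + 17·(-60.8) + 17·(-83.1) = -2288.82
Σ gᵢ = 3.1 + 17 + 17 = 37.1
Vm = -2288.82 / 37.1 = -61.69 mV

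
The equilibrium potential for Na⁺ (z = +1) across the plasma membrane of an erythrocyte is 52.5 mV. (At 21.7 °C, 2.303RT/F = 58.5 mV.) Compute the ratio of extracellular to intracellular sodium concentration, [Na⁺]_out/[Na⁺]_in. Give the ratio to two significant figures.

log₁₀([out]/[in]) = E·z/(58.5) = 52.5 × 1 / 58.5 = 0.8974
[out]/[in] = 10^(0.8974) = 7.897

7.9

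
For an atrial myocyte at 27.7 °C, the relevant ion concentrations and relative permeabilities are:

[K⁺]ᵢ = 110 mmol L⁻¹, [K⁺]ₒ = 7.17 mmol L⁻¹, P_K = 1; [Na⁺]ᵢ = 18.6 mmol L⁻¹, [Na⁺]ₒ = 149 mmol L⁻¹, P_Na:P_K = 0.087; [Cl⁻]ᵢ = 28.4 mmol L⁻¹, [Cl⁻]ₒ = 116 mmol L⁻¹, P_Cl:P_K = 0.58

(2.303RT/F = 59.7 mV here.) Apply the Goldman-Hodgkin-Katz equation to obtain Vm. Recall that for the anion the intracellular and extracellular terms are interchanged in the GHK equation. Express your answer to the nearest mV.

Vm = 59.7 · log₁₀[(Σ P·[cation]ₒ + Σ P·[anion]ᵢ) / (Σ P·[cation]ᵢ + Σ P·[anion]ₒ)]
Numerator = 1×7.17 + 0.087×149 + 0.58×28.4 = 36.6
Denominator = 1×110 + 0.087×18.6 + 0.58×116 = 178.9
Vm = 59.7 · log₁₀(0.20461) = 59.7 × (-0.6891) = -41.14 mV

-41 mV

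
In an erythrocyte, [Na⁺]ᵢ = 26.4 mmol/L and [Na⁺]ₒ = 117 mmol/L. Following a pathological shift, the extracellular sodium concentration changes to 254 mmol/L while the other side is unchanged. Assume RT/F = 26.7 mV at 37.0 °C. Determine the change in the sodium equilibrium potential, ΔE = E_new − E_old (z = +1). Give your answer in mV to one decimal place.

E_old = (26.7/1)·ln(117/26.4) = 39.75 mV
E_new = (26.7/1)·ln(254/26.4) = 60.45 mV
ΔE = 60.45 − (39.75) = 20.70 mV

20.7 mV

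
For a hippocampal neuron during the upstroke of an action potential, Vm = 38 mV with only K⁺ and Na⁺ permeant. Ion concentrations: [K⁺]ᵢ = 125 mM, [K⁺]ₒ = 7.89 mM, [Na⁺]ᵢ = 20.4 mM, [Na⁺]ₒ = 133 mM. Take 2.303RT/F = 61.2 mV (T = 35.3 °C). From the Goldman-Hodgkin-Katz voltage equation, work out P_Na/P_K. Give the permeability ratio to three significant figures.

Let α = P_Na/P_K. GHK: Vm = 61.2·log₁₀[(Kₒ + α·Naₒ)/(Kᵢ + α·Naᵢ)].
10^(Vm/61.2) = 10^(38.0/61.2) = 4.1775
So 4.1775·(Kᵢ + α·Naᵢ) = Kₒ + α·Naₒ → α = (4.1775·125.0 − 7.89) / (133.0 − 4.1775·20.4)
α = (522.2 − 7.89) / (133.0 − 85.22) = 514.3/47.78 = 10.76

10.8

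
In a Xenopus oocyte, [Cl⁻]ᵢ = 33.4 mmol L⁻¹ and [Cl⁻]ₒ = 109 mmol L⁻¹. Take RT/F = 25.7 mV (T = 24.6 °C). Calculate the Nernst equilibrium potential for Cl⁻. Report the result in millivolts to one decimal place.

E = (25.7/z) · ln([Cl⁻]_out/[Cl⁻]_in) with z = -1.
For an anion, dividing by z = -1 reverses the sign.
= (25.7/-1) · ln(109/33.4) = -25.70 · ln(3.263)
= -25.70 · (1.1828) = -30.40 mV

-30.4 mV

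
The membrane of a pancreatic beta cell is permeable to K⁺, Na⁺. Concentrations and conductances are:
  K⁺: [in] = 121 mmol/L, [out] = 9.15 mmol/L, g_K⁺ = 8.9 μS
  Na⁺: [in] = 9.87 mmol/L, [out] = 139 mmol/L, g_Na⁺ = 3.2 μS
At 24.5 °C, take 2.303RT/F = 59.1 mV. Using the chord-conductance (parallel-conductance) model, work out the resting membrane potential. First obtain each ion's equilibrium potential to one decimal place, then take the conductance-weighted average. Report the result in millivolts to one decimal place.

E_K⁺ = (59.1/1)·log₁₀(9.15/121) = -66.3 mV
E_Na⁺ = (59.1/1)·log₁₀(139/9.87) = 67.9 mV
Vm = (Σ gᵢEᵢ)/(Σ gᵢ) = (8.9·-66.3 + 3.2·67.9) / (8.9 + 3.2)
= -372.79 / 12.1 = -30.81 mV

-30.8 mV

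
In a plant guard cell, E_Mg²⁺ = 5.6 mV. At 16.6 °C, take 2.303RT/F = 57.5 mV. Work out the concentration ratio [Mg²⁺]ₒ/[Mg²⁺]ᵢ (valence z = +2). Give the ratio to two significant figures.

log₁₀([out]/[in]) = E·z/(57.5) = 5.6 × 2 / 57.5 = 0.1948
[out]/[in] = 10^(0.1948) = 1.566

1.6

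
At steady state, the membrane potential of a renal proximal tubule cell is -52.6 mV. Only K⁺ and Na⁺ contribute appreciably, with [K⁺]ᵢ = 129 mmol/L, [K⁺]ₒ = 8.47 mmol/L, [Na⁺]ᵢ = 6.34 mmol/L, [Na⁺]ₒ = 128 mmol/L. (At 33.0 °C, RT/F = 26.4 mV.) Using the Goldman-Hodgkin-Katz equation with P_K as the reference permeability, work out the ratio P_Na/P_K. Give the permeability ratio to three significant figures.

Let α = P_Na/P_K. GHK: Vm = 26.4·ln[(Kₒ + α·Naₒ)/(Kᵢ + α·Naᵢ)].
e^(Vm/26.4) = e^(-52.6/26.4) = 0.13636
So 0.13636·(Kᵢ + α·Naᵢ) = Kₒ + α·Naₒ → α = (0.13636·129.0 − 8.47) / (128.0 − 0.13636·6.34)
α = (17.59 − 8.47) / (128.0 − 0.8646) = 9.121/127.1 = 0.07174

0.0717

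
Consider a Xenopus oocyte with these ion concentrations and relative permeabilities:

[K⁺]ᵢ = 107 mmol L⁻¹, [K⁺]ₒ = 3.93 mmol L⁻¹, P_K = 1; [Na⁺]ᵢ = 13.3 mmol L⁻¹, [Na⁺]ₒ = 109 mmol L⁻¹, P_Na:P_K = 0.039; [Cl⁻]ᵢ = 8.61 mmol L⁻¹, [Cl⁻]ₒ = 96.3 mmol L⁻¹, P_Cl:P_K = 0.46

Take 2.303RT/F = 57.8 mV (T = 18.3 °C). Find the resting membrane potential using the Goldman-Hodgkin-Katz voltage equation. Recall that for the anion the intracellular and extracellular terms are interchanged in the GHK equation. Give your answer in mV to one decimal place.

Vm = 57.8 · log₁₀[(Σ P·[cation]ₒ + Σ P·[anion]ᵢ) / (Σ P·[cation]ᵢ + Σ P·[anion]ₒ)]
Numerator = 1×3.93 + 0.039×109 + 0.46×8.61 = 12.14
Denominator = 1×107 + 0.039×13.3 + 0.46×96.3 = 151.8
Vm = 57.8 · log₁₀(0.079975) = 57.8 × (-1.0970) = -63.41 mV

-63.4 mV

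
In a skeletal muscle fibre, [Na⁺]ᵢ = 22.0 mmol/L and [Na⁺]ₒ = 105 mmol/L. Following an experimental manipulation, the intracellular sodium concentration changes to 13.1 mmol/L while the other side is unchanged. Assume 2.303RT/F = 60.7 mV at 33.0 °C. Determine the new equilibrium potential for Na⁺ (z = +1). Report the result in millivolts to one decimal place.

54.9 mV

After the shift: [Na⁺]_out = 105, [Na⁺]_in = 13.1 mmol/L.
E_new = (60.7/1)·log₁₀(105/13.1) = 60.70 · (0.9039) = 54.87 mV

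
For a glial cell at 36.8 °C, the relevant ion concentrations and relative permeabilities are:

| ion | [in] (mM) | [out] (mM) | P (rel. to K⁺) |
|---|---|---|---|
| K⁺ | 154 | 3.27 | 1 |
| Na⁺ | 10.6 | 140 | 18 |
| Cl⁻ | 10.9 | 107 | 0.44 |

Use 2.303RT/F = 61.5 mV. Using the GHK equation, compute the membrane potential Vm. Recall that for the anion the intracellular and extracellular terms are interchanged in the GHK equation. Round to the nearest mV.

50 mV

Vm = 61.5 · log₁₀[(Σ P·[cation]ₒ + Σ P·[anion]ᵢ) / (Σ P·[cation]ᵢ + Σ P·[anion]ₒ)]
Numerator = 1×3.27 + 18×140 + 0.44×10.9 = 2528
Denominator = 1×154 + 18×10.6 + 0.44×107 = 391.9
Vm = 61.5 · log₁₀(6.4511) = 61.5 × (0.8096) = 49.79 mV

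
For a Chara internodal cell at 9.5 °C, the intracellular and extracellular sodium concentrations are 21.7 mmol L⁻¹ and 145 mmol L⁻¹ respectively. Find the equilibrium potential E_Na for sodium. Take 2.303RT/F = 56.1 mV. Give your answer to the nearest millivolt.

46 mV

E = (56.1/z) · log₁₀([Na⁺]_out/[Na⁺]_in) with z = +1.
= (56.1/1) · log₁₀(145/21.7) = 56.10 · log₁₀(6.682)
= 56.10 · (0.8249) = 46.28 mV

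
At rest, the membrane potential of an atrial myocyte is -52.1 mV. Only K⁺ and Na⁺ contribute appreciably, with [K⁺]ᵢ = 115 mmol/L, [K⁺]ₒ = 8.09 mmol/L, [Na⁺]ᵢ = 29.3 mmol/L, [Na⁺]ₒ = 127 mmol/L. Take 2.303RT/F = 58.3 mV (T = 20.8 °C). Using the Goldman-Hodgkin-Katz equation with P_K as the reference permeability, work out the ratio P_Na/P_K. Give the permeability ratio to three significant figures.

Let α = P_Na/P_K. GHK: Vm = 58.3·log₁₀[(Kₒ + α·Naₒ)/(Kᵢ + α·Naᵢ)].
10^(Vm/58.3) = 10^(-52.1/58.3) = 0.12775
So 0.12775·(Kᵢ + α·Naᵢ) = Kₒ + α·Naₒ → α = (0.12775·115.0 − 8.09) / (127.0 − 0.12775·29.3)
α = (14.69 − 8.09) / (127.0 − 3.743) = 6.601/123.3 = 0.05355

0.0536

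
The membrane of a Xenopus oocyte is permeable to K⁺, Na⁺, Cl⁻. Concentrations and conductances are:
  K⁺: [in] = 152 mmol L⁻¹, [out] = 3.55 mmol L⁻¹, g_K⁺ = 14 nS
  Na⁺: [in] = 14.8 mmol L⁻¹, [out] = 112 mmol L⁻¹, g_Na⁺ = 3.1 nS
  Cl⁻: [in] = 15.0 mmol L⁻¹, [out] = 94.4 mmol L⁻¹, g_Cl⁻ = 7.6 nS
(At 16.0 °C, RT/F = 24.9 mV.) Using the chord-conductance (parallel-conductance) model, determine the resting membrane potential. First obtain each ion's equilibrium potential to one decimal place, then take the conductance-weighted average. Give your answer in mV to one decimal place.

-60.8 mV

E_K⁺ = (24.9/1)·ln(3.55/152) = -93.5 mV
E_Na⁺ = (24.9/1)·ln(112/14.8) = 50.4 mV
E_Cl⁻ = (24.9/-1)·ln(94.4/15.0) = -45.8 mV
Vm = (Σ gᵢEᵢ)/(Σ gᵢ) = (14·-93.5 + 3.1·50.4 + 7.6·-45.8) / (14 + 3.1 + 7.6)
= -1500.84 / 24.7 = -60.76 mV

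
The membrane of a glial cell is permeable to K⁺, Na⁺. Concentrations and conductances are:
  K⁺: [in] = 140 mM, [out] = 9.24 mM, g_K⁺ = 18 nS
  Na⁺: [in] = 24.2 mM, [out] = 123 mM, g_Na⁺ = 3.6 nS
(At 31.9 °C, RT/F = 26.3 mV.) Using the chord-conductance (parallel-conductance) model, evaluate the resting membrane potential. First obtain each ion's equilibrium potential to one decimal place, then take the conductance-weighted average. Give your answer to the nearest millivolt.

E_K⁺ = (26.3/1)·ln(9.24/140) = -71.5 mV
E_Na⁺ = (26.3/1)·ln(123/24.2) = 42.8 mV
Vm = (Σ gᵢEᵢ)/(Σ gᵢ) = (18·-71.5 + 3.6·42.8) / (18 + 3.6)
= -1132.92 / 21.6 = -52.45 mV

-52 mV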